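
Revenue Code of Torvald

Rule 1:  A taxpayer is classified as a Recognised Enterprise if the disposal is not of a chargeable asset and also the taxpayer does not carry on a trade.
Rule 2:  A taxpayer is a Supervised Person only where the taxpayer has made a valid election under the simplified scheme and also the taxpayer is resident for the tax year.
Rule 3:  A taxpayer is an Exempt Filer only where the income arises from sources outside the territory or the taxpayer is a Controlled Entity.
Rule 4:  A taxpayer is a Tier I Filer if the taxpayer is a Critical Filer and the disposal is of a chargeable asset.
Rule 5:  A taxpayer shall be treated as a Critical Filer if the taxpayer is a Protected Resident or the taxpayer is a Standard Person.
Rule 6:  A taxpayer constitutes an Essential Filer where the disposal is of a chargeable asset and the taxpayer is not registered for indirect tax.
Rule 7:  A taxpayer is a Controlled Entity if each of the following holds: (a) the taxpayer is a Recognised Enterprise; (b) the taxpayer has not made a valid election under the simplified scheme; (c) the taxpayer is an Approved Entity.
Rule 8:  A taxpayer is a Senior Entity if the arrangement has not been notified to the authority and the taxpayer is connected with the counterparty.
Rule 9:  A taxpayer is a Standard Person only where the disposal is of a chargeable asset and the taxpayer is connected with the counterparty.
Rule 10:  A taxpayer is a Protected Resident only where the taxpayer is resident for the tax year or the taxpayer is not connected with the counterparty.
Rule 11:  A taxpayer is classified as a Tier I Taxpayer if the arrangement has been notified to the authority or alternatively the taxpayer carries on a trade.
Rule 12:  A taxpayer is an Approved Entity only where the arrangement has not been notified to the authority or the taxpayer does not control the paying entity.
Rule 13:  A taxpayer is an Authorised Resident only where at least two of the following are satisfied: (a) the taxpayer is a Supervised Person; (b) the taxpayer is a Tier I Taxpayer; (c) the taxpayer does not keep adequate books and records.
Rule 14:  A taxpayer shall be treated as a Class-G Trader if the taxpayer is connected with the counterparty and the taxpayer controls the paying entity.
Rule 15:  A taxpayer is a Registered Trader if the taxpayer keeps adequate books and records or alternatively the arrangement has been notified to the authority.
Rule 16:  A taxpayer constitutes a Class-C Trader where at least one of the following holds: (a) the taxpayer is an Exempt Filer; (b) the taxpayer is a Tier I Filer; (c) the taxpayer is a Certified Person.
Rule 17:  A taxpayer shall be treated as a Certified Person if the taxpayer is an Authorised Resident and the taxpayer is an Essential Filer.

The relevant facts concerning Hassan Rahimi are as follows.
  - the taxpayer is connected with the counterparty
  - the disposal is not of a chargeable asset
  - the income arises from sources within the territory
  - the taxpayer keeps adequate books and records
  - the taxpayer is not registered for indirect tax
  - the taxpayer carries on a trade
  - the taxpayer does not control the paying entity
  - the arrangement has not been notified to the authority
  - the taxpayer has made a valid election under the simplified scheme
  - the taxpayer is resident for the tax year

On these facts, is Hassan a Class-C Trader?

rule 1 — Recognised Enterprise: [the disposal is not of a chargeable asset? yes] AND [the taxpayer does not carry on a trade? no] → not satisfied.
rule 12 — Approved Entity: [the arrangement has not been notified to the authority? yes] OR [the taxpayer does not control the paying entity? yes] → satisfied.
rule 7 — Controlled Entity: [Recognised Enterprise (rule 1)? no] AND [the taxpayer has not made a valid election under the simplified scheme? no] AND [Approved Entity (rule 12)? yes] → not satisfied.
rule 3 — Exempt Filer: [the income arises from sources outside the territory? no] OR [Controlled Entity (rule 7)? no] → not satisfied.
rule 10 — Protected Resident: [the taxpayer is resident for the tax year? yes] OR [the taxpayer is not connected with the counterparty? no] → satisfied.
rule 9 — Standard Person: [the disposal is of a chargeable asset? no] AND [the taxpayer is connected with the counterparty? yes] → not satisfied.
rule 5 — Critical Filer: [Protected Resident (rule 10)? yes] OR [Standard Person (rule 9)? no] → satisfied.
rule 4 — Tier I Filer: [Critical Filer (rule 5)? yes] AND [the disposal is of a chargeable asset? no] → not satisfied.
rule 2 — Supervised Person: [the taxpayer has made a valid election under the simplified scheme? yes] AND [the taxpayer is resident for the tax year? yes] → satisfied.
rule 11 — Tier I Taxpayer: [the arrangement has been notified to the authority? no] OR [the taxpayer carries on a trade? yes] → satisfied.
rule 13 — Authorised Resident: Supervised Person (rule 2)? yes; Tier I Taxpayer (rule 11)? yes; the taxpayer does not keep adequate books and records? no — 2 of 3 hold (need ≥2) → satisfied.
rule 6 — Essential Filer: [the disposal is of a chargeable asset? no] AND [the taxpayer is not registered for indirect tax? yes] → not satisfied.
rule 17 — Certified Person: [Authorised Resident (rule 13)? yes] AND [Essential Filer (rule 6)? no] → not satisfied.
rule 16 — Class-C Trader: [Exempt Filer (rule 3)? no] OR [Tier I Filer (rule 4)? no] OR [Certified Person (rule 17)? no] → not satisfied.

No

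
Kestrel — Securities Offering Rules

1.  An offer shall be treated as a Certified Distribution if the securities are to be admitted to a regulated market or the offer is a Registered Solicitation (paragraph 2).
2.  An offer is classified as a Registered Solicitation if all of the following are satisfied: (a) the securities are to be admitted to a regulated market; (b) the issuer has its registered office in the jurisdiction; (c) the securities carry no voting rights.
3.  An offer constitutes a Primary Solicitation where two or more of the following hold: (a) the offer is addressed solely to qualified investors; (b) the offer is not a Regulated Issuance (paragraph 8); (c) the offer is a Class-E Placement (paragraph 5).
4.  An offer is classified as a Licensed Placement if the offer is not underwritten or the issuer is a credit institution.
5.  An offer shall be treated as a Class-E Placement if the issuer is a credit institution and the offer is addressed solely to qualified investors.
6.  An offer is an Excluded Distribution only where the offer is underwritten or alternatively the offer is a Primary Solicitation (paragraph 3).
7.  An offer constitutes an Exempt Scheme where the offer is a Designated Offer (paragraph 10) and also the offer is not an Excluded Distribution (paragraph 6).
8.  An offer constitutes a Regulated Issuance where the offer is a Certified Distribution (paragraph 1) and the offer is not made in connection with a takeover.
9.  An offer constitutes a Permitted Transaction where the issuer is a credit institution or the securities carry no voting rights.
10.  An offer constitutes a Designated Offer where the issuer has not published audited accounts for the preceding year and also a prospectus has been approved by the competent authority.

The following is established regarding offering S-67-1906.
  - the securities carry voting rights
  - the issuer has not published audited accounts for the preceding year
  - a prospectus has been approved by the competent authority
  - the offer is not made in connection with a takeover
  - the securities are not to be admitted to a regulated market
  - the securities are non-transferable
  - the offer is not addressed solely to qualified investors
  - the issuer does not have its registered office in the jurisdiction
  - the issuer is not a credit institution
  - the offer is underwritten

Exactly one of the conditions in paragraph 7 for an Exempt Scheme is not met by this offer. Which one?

Excluded Distribution

paragraph 10 — Designated Offer: [the issuer has not published audited accounts for the preceding year? yes] AND [a prospectus has been approved by the competent authority? yes] → satisfied.
paragraph 2 — Registered Solicitation: [the securities are to be admitted to a regulated market? no] AND [the issuer has its registered office in the jurisdiction? no] AND [the securities carry no voting rights? no] → not satisfied.
paragraph 1 — Certified Distribution: [the securities are to be admitted to a regulated market? no] OR [Registered Solicitation (paragraph 2)? no] → not satisfied.
paragraph 8 — Regulated Issuance: [Certified Distribution (paragraph 1)? no] AND [the offer is not made in connection with a takeover? yes] → not satisfied.
paragraph 5 — Class-E Placement: [the issuer is a credit institution? no] AND [the offer is addressed solely to qualified investors? no] → not satisfied.
paragraph 3 — Primary Solicitation: the offer is addressed solely to qualified investors? no; not a Regulated Issuance (paragraph 8)? yes; Class-E Placement (paragraph 5)? no — 1 of 3 hold (need ≥2) → not satisfied.
paragraph 6 — Excluded Distribution: [the offer is underwritten? yes] OR [Primary Solicitation (paragraph 3)? no] → satisfied.
paragraph 7 — Exempt Scheme: [Designated Offer (paragraph 10)? yes] AND [not an Excluded Distribution (paragraph 6)? no] → not satisfied.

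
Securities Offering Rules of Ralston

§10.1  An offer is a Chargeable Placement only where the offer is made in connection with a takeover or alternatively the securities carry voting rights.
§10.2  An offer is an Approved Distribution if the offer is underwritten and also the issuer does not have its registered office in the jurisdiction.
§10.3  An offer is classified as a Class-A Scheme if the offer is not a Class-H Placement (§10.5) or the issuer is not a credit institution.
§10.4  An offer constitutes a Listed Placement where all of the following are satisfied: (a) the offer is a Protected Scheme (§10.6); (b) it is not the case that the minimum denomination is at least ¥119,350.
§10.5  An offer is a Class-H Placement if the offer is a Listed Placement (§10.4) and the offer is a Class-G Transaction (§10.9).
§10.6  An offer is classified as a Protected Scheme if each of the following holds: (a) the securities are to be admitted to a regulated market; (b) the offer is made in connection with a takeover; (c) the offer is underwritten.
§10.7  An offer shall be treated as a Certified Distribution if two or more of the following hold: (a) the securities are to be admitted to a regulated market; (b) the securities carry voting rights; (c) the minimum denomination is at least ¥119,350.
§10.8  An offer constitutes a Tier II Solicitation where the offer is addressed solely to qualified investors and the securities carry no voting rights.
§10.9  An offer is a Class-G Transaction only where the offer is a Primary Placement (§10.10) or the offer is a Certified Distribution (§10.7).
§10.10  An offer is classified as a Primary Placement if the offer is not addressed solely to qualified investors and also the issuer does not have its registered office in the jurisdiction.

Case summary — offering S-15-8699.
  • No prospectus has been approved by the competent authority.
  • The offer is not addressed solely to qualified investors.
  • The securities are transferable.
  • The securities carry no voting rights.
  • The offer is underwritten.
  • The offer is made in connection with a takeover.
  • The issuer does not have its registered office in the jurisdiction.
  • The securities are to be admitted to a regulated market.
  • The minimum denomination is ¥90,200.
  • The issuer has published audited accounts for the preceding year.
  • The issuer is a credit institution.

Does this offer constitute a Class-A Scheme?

§10.6 — Protected Scheme: [the securities are to be admitted to a regulated market? yes] AND [the offer is made in connection with a takeover? yes] AND [the offer is underwritten? yes] → satisfied.
§10.4 — Listed Placement: [Protected Scheme (§10.6)? yes] AND [minimum denomination: ¥90,200 ≥ ¥119,350? no, so negated condition yes] → satisfied.
§10.10 — Primary Placement: [the offer is not addressed solely to qualified investors? yes] AND [the issuer does not have its registered office in the jurisdiction? yes] → satisfied.
§10.7 — Certified Distribution: the securities are to be admitted to a regulated market? yes; the securities carry voting rights? no; minimum denomination: ¥90,200 ≥ ¥119,350? no — 1 of 3 hold (need ≥2) → not satisfied.
§10.9 — Class-G Transaction: [Primary Placement (§10.10)? yes] OR [Certified Distribution (§10.7)? no] → satisfied.
§10.5 — Class-H Placement: [Listed Placement (§10.4)? yes] AND [Class-G Transaction (§10.9)? yes] → satisfied.
§10.3 — Class-A Scheme: [not a Class-H Placement (§10.5)? no] OR [the issuer is not a credit institution? no] → not satisfied.

No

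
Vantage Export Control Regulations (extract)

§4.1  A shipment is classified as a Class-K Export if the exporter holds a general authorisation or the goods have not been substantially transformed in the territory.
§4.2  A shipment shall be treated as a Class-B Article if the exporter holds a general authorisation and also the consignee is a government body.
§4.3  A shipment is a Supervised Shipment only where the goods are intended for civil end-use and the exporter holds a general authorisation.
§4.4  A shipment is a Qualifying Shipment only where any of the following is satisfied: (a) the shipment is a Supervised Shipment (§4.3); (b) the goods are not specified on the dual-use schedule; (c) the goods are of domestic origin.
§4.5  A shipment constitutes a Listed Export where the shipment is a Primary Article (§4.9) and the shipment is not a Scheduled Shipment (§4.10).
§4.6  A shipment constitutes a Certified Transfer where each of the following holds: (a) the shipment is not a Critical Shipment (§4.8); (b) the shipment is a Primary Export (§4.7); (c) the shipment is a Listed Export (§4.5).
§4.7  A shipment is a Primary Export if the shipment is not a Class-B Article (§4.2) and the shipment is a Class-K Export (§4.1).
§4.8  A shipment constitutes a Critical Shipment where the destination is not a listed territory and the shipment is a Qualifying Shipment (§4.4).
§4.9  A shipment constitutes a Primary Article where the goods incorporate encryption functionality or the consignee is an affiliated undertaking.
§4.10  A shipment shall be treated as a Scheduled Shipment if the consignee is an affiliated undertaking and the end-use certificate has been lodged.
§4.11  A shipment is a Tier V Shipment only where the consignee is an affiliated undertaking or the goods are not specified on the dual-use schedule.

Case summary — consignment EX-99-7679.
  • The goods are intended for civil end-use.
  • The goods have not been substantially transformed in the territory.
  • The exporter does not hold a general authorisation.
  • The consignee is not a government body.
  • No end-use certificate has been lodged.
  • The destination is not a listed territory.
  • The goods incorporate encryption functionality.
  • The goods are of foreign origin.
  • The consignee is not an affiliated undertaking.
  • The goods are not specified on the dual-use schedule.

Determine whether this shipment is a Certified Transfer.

§4.3 — Supervised Shipment: [the goods are intended for civil end-use? yes] AND [the exporter holds a general authorisation? no] → not satisfied.
§4.4 — Qualifying Shipment: [Supervised Shipment (§4.3)? no] OR [the goods are not specified on the dual-use schedule? yes] OR [the goods are of domestic origin? no] → satisfied.
§4.8 — Critical Shipment: [the destination is not a listed territory? yes] AND [Qualifying Shipment (§4.4)? yes] → satisfied.
§4.2 — Class-B Article: [the exporter holds a general authorisation? no] AND [the consignee is a government body? no] → not satisfied.
§4.1 — Class-K Export: [the exporter holds a general authorisation? no] OR [the goods have not been substantially transformed in the territory? yes] → satisfied.
§4.7 — Primary Export: [not a Class-B Article (§4.2)? yes] AND [Class-K Export (§4.1)? yes] → satisfied.
§4.9 — Primary Article: [the goods incorporate encryption functionality? yes] OR [the consignee is an affiliated undertaking? no] → satisfied.
§4.10 — Scheduled Shipment: [the consignee is an affiliated undertaking? no] AND [the end-use certificate has been lodged? no] → not satisfied.
§4.5 — Listed Export: [Primary Article (§4.9)? yes] AND [not a Scheduled Shipment (§4.10)? yes] → satisfied.
§4.6 — Certified Transfer: [not a Critical Shipment (§4.8)? no] AND [Primary Export (§4.7)? yes] AND [Listed Export (§4.5)? yes] → not satisfied.

No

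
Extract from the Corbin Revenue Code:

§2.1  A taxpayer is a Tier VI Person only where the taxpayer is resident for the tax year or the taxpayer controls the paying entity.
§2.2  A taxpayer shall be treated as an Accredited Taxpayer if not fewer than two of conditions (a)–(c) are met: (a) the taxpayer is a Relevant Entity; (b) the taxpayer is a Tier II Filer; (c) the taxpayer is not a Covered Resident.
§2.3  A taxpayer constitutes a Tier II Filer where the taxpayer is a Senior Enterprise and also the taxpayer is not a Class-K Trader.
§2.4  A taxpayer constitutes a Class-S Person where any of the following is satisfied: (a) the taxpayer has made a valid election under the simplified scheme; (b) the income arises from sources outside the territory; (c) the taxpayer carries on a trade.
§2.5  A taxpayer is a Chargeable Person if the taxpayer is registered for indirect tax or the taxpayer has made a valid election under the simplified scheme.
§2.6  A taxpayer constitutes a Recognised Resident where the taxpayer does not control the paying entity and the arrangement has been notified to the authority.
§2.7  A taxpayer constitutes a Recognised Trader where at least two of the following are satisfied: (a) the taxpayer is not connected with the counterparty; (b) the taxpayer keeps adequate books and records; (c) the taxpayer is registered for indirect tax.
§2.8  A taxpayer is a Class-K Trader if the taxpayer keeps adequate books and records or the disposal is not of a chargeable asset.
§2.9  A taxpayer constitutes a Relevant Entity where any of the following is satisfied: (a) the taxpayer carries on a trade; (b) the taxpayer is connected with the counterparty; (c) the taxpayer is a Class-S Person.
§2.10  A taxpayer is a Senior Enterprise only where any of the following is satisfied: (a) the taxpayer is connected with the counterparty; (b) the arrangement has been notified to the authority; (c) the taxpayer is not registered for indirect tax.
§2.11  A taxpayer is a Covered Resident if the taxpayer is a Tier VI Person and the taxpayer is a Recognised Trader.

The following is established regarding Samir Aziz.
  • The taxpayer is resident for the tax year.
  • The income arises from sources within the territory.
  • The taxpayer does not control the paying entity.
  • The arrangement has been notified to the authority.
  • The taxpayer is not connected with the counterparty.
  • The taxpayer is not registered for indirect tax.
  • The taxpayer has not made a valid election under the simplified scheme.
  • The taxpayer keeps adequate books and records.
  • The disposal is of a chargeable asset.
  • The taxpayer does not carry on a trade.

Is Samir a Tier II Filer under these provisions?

No

§2.10 — Senior Enterprise: [the taxpayer is connected with the counterparty? no] OR [the arrangement has been notified to the authority? yes] OR [the taxpayer is not registered for indirect tax? yes] → satisfied.
§2.8 — Class-K Trader: [the taxpayer keeps adequate books and records? yes] OR [the disposal is not of a chargeable asset? no] → satisfied.
§2.3 — Tier II Filer: [Senior Enterprise (§2.10)? yes] AND [not a Class-K Trader (§2.8)? no] → not satisfied.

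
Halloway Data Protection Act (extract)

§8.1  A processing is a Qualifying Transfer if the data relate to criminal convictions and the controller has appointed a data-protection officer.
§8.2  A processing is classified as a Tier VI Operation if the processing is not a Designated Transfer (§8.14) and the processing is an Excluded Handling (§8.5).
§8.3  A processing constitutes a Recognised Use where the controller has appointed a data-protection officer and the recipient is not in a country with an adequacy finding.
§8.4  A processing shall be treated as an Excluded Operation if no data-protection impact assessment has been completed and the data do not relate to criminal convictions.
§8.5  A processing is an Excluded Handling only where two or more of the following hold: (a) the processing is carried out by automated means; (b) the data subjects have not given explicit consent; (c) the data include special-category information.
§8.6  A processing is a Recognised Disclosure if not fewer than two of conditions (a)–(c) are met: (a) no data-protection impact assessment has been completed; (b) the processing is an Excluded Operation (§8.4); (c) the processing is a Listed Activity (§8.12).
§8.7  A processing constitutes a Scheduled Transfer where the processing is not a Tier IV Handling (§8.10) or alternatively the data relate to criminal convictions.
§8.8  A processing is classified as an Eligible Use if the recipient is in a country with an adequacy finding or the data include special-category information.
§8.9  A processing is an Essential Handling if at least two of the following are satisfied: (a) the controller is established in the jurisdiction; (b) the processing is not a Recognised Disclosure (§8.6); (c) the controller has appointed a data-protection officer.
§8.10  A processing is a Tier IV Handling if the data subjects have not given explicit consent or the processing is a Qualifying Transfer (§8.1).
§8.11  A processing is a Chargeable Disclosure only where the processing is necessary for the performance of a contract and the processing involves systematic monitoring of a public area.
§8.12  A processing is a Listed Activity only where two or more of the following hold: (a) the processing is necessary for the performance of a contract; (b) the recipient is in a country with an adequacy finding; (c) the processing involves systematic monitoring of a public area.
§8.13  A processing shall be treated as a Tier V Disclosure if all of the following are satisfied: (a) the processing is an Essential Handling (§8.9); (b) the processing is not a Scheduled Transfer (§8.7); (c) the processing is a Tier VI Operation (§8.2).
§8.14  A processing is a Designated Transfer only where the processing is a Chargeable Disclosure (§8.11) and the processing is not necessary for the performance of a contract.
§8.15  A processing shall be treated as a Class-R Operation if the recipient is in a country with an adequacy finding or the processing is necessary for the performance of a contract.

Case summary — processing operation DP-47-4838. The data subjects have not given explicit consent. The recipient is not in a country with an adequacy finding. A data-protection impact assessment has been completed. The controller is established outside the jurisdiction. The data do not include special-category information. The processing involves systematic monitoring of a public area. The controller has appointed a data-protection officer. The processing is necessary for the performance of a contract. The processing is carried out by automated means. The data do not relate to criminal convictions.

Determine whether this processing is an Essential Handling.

Yes

§8.4 — Excluded Operation: [no data-protection impact assessment has been completed? no] AND [the data do not relate to criminal convictions? yes] → not satisfied.
§8.12 — Listed Activity: the processing is necessary for the performance of a contract? yes; the recipient is in a country with an adequacy finding? no; the processing involves systematic monitoring of a public area? yes — 2 of 3 hold (need ≥2) → satisfied.
§8.6 — Recognised Disclosure: no data-protection impact assessment has been completed? no; Excluded Operation (§8.4)? no; Listed Activity (§8.12)? yes — 1 of 3 hold (need ≥2) → not satisfied.
§8.9 — Essential Handling: the controller is established in the jurisdiction? no; not a Recognised Disclosure (§8.6)? yes; the controller has appointed a data-protection officer? yes — 2 of 3 hold (need ≥2) → satisfied.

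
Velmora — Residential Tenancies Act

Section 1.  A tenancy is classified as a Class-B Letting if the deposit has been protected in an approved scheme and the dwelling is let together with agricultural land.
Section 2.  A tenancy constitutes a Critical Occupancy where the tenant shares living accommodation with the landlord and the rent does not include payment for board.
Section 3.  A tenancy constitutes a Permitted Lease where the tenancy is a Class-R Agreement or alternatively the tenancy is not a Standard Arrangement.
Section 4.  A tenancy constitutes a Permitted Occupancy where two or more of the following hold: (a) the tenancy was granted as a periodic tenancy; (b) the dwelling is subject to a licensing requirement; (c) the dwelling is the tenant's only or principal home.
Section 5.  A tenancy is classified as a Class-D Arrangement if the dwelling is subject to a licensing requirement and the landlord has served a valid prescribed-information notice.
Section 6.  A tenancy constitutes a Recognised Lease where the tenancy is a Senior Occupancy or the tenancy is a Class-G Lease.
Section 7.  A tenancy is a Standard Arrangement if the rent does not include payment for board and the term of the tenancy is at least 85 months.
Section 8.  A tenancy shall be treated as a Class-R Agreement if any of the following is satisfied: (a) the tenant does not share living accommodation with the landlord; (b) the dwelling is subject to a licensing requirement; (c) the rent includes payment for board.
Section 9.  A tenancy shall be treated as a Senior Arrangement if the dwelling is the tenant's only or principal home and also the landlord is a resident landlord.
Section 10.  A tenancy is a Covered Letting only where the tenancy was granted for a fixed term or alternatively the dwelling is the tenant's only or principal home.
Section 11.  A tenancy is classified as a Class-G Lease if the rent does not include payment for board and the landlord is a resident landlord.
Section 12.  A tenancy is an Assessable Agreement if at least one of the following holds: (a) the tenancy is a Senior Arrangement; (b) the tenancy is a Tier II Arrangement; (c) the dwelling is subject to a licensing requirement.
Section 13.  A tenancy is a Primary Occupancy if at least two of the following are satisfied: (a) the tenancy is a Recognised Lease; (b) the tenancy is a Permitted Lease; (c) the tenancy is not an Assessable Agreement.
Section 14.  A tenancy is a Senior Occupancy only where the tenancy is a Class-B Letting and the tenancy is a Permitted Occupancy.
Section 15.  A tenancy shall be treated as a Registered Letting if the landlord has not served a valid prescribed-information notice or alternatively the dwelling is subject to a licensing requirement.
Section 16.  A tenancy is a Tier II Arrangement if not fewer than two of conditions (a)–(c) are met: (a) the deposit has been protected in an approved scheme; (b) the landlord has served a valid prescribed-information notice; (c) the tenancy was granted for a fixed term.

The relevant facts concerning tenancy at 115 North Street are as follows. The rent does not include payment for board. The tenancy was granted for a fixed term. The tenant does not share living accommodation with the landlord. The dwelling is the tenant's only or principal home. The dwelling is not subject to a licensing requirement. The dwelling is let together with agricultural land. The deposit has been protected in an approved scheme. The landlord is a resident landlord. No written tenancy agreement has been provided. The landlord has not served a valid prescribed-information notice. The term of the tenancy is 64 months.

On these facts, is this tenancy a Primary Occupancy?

Under section 1: the deposit has been protected in an approved scheme? yes; and the dwelling is let together with agricultural land? yes. So the tenancy is a Class-B Letting.
Under section 4: the tenancy was granted as a periodic tenancy? no; the dwelling is subject to a licensing requirement? no; the dwelling is the tenant's only or principal home? yes — 1 of 3 hold (need ≥2) → not satisfied.
Under section 14: Class-B Letting (section 1)? yes; and Permitted Occupancy (section 4)? no. So the tenancy is not a Senior Occupancy.
Under section 11: the rent does not include payment for board? yes; and the landlord is a resident landlord? yes. So the tenancy is a Class-G Lease.
Under section 6: Senior Occupancy (section 14)? no; or Class-G Lease (section 11)? yes. So the tenancy is a Recognised Lease.
Under section 8: the tenant does not share living accommodation with the landlord? yes; or the dwelling is subject to a licensing requirement? no; or the rent includes payment for board? no. So the tenancy is a Class-R Agreement.
Under section 7: the rent does not include payment for board? yes; and term of the tenancy: 64 months ≥ 85 months? no. So the tenancy is not a Standard Arrangement.
Under section 3: Class-R Agreement (section 8)? yes; or not a Standard Arrangement (section 7)? yes. So the tenancy is a Permitted Lease.
Under section 9: the dwelling is the tenant's only or principal home? yes; and the landlord is a resident landlord? yes. So the tenancy is a Senior Arrangement.
Under section 16: the deposit has been protected in an approved scheme? yes; the landlord has served a valid prescribed-information notice? no; the tenancy was granted for a fixed term? yes — 2 of 3 hold (need ≥2) → satisfied.
Under section 12: Senior Arrangement (section 9)? yes; or Tier II Arrangement (section 16)? yes; or the dwelling is subject to a licensing requirement? no. So the tenancy is an Assessable Agreement.
Under section 13: Recognised Lease (section 6)? yes; Permitted Lease (section 3)? yes; not an Assessable Agreement (section 12)? no — 2 of 3 hold (need ≥2) → satisfied.

Yes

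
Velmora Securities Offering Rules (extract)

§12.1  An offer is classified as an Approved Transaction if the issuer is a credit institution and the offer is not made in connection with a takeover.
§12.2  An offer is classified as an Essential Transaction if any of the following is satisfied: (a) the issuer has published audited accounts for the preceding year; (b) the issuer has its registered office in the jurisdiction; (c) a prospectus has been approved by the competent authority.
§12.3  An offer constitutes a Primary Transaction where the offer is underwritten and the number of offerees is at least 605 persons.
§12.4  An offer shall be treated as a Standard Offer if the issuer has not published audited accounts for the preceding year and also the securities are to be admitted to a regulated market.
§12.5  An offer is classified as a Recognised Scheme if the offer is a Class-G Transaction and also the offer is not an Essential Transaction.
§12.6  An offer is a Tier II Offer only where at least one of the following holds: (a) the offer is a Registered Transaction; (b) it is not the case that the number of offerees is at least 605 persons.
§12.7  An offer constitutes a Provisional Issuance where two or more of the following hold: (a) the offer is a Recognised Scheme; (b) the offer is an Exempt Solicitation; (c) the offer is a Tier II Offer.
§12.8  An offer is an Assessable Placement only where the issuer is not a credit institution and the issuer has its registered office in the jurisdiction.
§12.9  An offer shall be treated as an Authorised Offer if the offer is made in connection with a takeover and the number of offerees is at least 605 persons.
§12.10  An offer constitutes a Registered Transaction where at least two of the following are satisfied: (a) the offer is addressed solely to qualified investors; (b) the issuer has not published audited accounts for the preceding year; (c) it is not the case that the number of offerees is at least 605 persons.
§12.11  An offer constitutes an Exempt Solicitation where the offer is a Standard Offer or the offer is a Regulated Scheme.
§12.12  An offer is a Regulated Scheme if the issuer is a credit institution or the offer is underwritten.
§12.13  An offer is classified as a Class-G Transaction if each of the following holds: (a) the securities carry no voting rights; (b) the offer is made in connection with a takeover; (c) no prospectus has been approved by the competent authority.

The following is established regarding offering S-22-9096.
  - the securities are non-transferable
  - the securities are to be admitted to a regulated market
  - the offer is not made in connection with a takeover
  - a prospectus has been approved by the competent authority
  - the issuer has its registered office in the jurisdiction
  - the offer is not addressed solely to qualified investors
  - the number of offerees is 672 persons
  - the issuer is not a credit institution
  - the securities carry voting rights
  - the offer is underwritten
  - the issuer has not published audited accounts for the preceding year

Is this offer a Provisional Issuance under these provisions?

No

§12.13 — Class-G Transaction: [the securities carry no voting rights? no] AND [the offer is made in connection with a takeover? no] AND [no prospectus has been approved by the competent authority? no] → not satisfied.
§12.2 — Essential Transaction: [the issuer has published audited accounts for the preceding year? no] OR [the issuer has its registered office in the jurisdiction? yes] OR [a prospectus has been approved by the competent authority? yes] → satisfied.
§12.5 — Recognised Scheme: [Class-G Transaction (§12.13)? no] AND [not an Essential Transaction (§12.2)? no] → not satisfied.
§12.4 — Standard Offer: [the issuer has not published audited accounts for the preceding year? yes] AND [the securities are to be admitted to a regulated market? yes] → satisfied.
§12.12 — Regulated Scheme: [the issuer is a credit institution? no] OR [the offer is underwritten? yes] → satisfied.
§12.11 — Exempt Solicitation: [Standard Offer (§12.4)? yes] OR [Regulated Scheme (§12.12)? yes] → satisfied.
§12.10 — Registered Transaction: the offer is addressed solely to qualified investors? no; the issuer has not published audited accounts for the preceding year? yes; number of offerees: 672 persons ≥ 605 persons? yes, so negated condition no — 1 of 3 hold (need ≥2) → not satisfied.
§12.6 — Tier II Offer: [Registered Transaction (§12.10)? no] OR [number of offerees: 672 persons ≥ 605 persons? yes, so negated condition no] → not satisfied.
§12.7 — Provisional Issuance: Recognised Scheme (§12.5)? no; Exempt Solicitation (§12.11)? yes; Tier II Offer (§12.6)? no — 1 of 3 hold (need ≥2) → not satisfied.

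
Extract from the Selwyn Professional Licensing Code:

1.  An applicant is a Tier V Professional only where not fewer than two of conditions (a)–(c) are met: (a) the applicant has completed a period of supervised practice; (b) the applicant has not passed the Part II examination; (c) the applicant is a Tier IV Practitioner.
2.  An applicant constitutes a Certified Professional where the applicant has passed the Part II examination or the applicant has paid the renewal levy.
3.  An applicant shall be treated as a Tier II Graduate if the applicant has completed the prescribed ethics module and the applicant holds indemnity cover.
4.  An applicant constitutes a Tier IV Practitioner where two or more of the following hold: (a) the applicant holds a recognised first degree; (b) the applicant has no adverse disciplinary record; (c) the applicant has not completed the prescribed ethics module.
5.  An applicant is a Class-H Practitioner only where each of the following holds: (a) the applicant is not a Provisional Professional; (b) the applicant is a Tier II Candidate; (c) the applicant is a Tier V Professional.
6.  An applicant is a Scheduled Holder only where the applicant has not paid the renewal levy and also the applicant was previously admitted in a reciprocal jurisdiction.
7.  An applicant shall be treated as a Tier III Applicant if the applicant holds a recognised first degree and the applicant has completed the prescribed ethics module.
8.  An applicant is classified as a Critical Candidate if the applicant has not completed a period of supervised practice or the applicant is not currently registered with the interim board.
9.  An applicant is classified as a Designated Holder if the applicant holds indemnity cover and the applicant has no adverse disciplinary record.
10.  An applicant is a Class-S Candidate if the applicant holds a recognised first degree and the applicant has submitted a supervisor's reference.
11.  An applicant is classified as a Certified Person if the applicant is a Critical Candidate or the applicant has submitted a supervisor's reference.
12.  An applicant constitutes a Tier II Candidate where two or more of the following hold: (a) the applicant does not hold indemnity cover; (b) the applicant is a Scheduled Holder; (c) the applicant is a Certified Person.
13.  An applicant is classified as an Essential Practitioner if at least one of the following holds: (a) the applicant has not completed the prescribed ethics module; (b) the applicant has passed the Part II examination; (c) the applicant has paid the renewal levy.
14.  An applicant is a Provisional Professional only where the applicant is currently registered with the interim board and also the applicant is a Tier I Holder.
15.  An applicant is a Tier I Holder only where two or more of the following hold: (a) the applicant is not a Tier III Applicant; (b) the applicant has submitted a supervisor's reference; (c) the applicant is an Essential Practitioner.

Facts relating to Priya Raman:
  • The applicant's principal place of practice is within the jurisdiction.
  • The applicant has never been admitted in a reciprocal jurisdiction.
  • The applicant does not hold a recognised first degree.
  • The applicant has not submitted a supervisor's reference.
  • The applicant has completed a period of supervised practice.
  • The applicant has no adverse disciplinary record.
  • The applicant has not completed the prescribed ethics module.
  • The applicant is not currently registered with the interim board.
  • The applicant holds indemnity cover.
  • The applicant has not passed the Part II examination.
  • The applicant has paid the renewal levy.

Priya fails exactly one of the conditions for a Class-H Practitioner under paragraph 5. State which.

Tier II Candidate

paragraph 7 — Tier III Applicant: [the applicant holds a recognised first degree? no] AND [the applicant has completed the prescribed ethics module? no] → not satisfied.
paragraph 13 — Essential Practitioner: [the applicant has not completed the prescribed ethics module? yes] OR [the applicant has passed the Part II examination? no] OR [the applicant has paid the renewal levy? yes] → satisfied.
paragraph 15 — Tier I Holder: not a Tier III Applicant (paragraph 7)? yes; the applicant has submitted a supervisor's reference? no; Essential Practitioner (paragraph 13)? yes — 2 of 3 hold (need ≥2) → satisfied.
paragraph 14 — Provisional Professional: [the applicant is currently registered with the interim board? no] AND [Tier I Holder (paragraph 15)? yes] → not satisfied.
paragraph 6 — Scheduled Holder: [the applicant has not paid the renewal levy? no] AND [the applicant was previously admitted in a reciprocal jurisdiction? no] → not satisfied.
paragraph 8 — Critical Candidate: [the applicant has not completed a period of supervised practice? no] OR [the applicant is not currently registered with the interim board? yes] → satisfied.
paragraph 11 — Certified Person: [Critical Candidate (paragraph 8)? yes] OR [the applicant has submitted a supervisor's reference? no] → satisfied.
paragraph 12 — Tier II Candidate: the applicant does not hold indemnity cover? no; Scheduled Holder (paragraph 6)? no; Certified Person (paragraph 11)? yes — 1 of 3 hold (need ≥2) → not satisfied.
paragraph 4 — Tier IV Practitioner: the applicant holds a recognised first degree? no; the applicant has no adverse disciplinary record? yes; the applicant has not completed the prescribed ethics module? yes — 2 of 3 hold (need ≥2) → satisfied.
paragraph 1 — Tier V Professional: the applicant has completed a period of supervised practice? yes; the applicant has not passed the Part II examination? yes; Tier IV Practitioner (paragraph 4)? yes — 3 of 3 hold (need ≥2) → satisfied.
paragraph 5 — Class-H Practitioner: [not a Provisional Professional (paragraph 14)? yes] AND [Tier II Candidate (paragraph 12)? no] AND [Tier V Professional (paragraph 1)? yes] → not satisfied.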